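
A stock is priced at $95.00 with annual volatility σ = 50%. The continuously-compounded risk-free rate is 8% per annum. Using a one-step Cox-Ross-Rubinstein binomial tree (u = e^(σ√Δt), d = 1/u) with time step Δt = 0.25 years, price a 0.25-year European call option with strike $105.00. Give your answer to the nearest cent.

$7.95

CRR parameters: u = e^(σ√Δt) = e^(0.5·√0.25) = 1.2840, d = 1/u = 0.7788
Per-period rate: rΔt = 0.08·0.25 = 0.02, so R = e^0.02 = 1.0202
Risk-neutral probability p = (e^0.02 − 0.7788)/(1.2840 − 0.7788) = 0.2414/0.5052 = 0.4778
Terminal stock prices: S_u = 122, S_d = 73.99
Terminal payoffs (S − K): max(16.98, 0) = 16.98, max(-31.01, 0) = 0
Node 0 (S = 95): V_0 = e^(−0.02)·[0.4778·16.9824 + 0.5222·0.0000] = 7.9537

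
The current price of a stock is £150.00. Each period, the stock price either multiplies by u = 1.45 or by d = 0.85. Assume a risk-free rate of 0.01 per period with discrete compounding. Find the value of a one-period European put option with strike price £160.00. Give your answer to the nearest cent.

£23.60

Risk-neutral probability p = (1 + 0.01 − 0.85)/(1.45 − 0.85) = 0.1600/0.6000 = 0.2667
Terminal stock prices: S_u = 217.5, S_d = 127.5
Terminal payoffs (K − S): max(-57.5, 0) = 0, max(32.5, 0) = 32.5
Node 0 (S = 150): V_0 = 1/1.01·[0.2667·0.0000 + 0.7333·32.5000] = 23.5974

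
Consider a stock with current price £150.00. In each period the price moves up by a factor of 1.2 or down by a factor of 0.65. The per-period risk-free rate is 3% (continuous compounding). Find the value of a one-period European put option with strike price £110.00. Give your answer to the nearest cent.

Risk-neutral probability p = (e^0.03 − 0.65)/(1.2 − 0.65) = 0.3805/0.5500 = 0.6917
Terminal stock prices: S_u = 180, S_d = 97.5
Terminal payoffs (K − S): max(-70, 0) = 0, max(12.5, 0) = 12.5
Node 0 (S = 150): V_0 = e^(−0.03)·[0.6917·0.0000 + 0.3083·12.5000] = 3.7394

£3.74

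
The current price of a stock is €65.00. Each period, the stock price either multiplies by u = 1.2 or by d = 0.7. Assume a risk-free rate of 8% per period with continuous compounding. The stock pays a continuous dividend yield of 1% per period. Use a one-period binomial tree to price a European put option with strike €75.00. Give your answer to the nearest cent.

Per-period risk-free factor R = e^0.08 = 1.0833; dividend-adjusted growth = e^(0.08−0.01) = 1.0725.
Risk-neutral probability p = (1.0725 − 0.7)/(1.2 − 0.7) = 0.3725/0.5000 = 0.7450
Terminal stock prices: S_u = 78, S_d = 45.5
Terminal payoffs (K − S): max(-3, 0) = 0, max(29.5, 0) = 29.5
Node 0 (S = 65): V_0 = e^(−0.08)·[0.7450·0.0000 + 0.2550·29.5000] = 6.9437

€6.94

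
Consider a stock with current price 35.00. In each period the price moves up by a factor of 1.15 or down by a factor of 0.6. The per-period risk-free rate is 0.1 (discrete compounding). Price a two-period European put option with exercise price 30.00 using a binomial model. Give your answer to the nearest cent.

0.92

Risk-neutral probability p = (1 + 0.1 − 0.6)/(1.15 − 0.6) = 0.5000/0.5500 = 0.9091
Terminal stock prices: S_uu = 46.29, S_ud = 24.15, S_dd = 12.6
Terminal payoffs (K − S): max(-16.29, 0) = 0, max(5.85, 0) = 5.85, max(17.4, 0) = 17.4
Node u (S = 40.25): V_u = 1/1.1·[0.9091·0.0000 + 0.0909·5.8500] = 0.4835
Node d (S = 21): V_d = 1/1.1·[0.9091·5.8500 + 0.0909·17.4000] = 6.2727
Node 0 (S = 35): V_0 = 1/1.1·[0.9091·0.4835 + 0.0909·6.2727] = 0.9180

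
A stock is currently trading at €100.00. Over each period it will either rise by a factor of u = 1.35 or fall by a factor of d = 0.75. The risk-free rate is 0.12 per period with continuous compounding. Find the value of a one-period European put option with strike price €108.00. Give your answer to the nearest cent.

€10.85

Risk-neutral probability p = (e^0.12 − 0.75)/(1.35 − 0.75) = 0.3775/0.6000 = 0.6292
Terminal stock prices: S_u = 135, S_d = 75
Terminal payoffs (K − S): max(-27, 0) = 0, max(33, 0) = 33
Node 0 (S = 100): V_0 = e^(−0.12)·[0.6292·0.0000 + 0.3708·33.0000] = 10.8538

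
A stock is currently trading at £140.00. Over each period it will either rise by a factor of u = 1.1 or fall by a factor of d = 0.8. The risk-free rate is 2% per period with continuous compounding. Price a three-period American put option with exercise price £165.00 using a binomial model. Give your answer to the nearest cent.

Risk-neutral probability p = (e^0.02 − 0.8)/(1.1 − 0.8) = 0.2202/0.3000 = 0.7340
Terminal stock prices: S_uuu = 186.3, S_uud = 135.5, S_udd = 98.56, S_ddd = 71.68
Terminal payoffs (K − S): max(-21.34, 0) = 0, max(29.48, 0) = 29.48, max(66.44, 0) = 66.44, max(93.32, 0) = 93.32
Node uu (S = 169.4): continuation = e^(−0.02)·[0.7340·0.0000 + 0.2660·29.4800] = 7.6863; exercise value = 0.0000 ≤ continuation, so V_uu = 7.6863
Node ud (S = 123.2): continuation = e^(−0.02)·[0.7340·29.4800 + 0.2660·66.4400] = 38.5328; exercise value = 41.8000 > continuation, so V_ud = 41.8000 (exercise)
Node dd (S = 89.6): continuation = e^(−0.02)·[0.7340·66.4400 + 0.2660·93.3200] = 72.1328; exercise value = 75.4000 > continuation, so V_dd = 75.4000 (exercise)
Node u (S = 154): continuation = e^(−0.02)·[0.7340·7.6863 + 0.2660·41.8000] = 16.4285; exercise value = 11.0000 ≤ continuation, so V_u = 16.4285
Node d (S = 112): continuation = e^(−0.02)·[0.7340·41.8000 + 0.2660·75.4000] = 49.7328; exercise value = 53.0000 > continuation, so V_d = 53.0000 (exercise)
Node 0 (S = 140): continuation = e^(−0.02)·[0.7340·16.4285 + 0.2660·53.0000] = 25.6384; exercise value = 25.0000 ≤ continuation, so V_0 = 25.6384

£25.64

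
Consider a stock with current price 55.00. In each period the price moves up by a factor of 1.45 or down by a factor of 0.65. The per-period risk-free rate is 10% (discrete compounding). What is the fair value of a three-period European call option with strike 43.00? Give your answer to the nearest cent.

26.71

Risk-neutral probability p = (1 + 0.1 − 0.65)/(1.45 − 0.65) = 0.4500/0.8000 = 0.5625
Terminal stock prices: S_uuu = 167.7, S_uud = 75.16, S_udd = 33.69, S_ddd = 15.1
Terminal payoffs (S − K): max(124.7, 0) = 124.7, max(32.16, 0) = 32.16, max(-9.306, 0) = 0, max(-27.9, 0) = 0
Node uu (S = 115.6): V_uu = 1/1.1·[0.5625·124.6744 + 0.4375·32.1644] = 76.5466
Node ud (S = 51.84): V_ud = 1/1.1·[0.5625·32.1644 + 0.4375·0.0000] = 16.4477
Node dd (S = 23.24): V_dd = 1/1.1·[0.5625·0.0000 + 0.4375·0.0000] = 0.0000
Node u (S = 79.75): V_u = 1/1.1·[0.5625·76.5466 + 0.4375·16.4477] = 45.6848
Node d (S = 35.75): V_d = 1/1.1·[0.5625·16.4477 + 0.4375·0.0000] = 8.4108
Node 0 (S = 55): V_0 = 1/1.1·[0.5625·45.6848 + 0.4375·8.4108] = 26.7068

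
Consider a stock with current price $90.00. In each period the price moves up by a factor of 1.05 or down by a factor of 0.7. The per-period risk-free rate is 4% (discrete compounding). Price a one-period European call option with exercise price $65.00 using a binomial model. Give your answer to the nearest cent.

Risk-neutral probability p = (1 + 0.04 − 0.7)/(1.05 − 0.7) = 0.3400/0.3500 = 0.9714
Terminal stock prices: S_u = 94.5, S_d = 63
Terminal payoffs (S − K): max(29.5, 0) = 29.5, max(-2, 0) = 0
Node 0 (S = 90): V_0 = 1/1.04·[0.9714·29.5000 + 0.0286·0.0000] = 27.5549

$27.55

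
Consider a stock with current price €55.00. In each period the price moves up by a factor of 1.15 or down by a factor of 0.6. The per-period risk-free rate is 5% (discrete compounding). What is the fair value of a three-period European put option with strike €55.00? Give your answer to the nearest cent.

€6.07

Risk-neutral probability p = (1 + 0.05 − 0.6)/(1.15 − 0.6) = 0.4500/0.5500 = 0.8182
Terminal stock prices: S_uuu = 83.65, S_uud = 43.64, S_udd = 22.77, S_ddd = 11.88
Terminal payoffs (K − S): max(-28.65, 0) = 0, max(11.36, 0) = 11.36, max(32.23, 0) = 32.23, max(43.12, 0) = 43.12
Node uu (S = 72.74): V_uu = 1/1.05·[0.8182·0.0000 + 0.1818·11.3575] = 1.9667
Node ud (S = 37.95): V_ud = 1/1.05·[0.8182·11.3575 + 0.1818·32.2300] = 14.4310
Node dd (S = 19.8): V_dd = 1/1.05·[0.8182·32.2300 + 0.1818·43.1200] = 32.5810
Node u (S = 63.25): V_u = 1/1.05·[0.8182·1.9667 + 0.1818·14.4310] = 4.0313
Node d (S = 33): V_d = 1/1.05·[0.8182·14.4310 + 0.1818·32.5810] = 16.8866
Node 0 (S = 55): V_0 = 1/1.05·[0.8182·4.0313 + 0.1818·16.8866] = 6.0654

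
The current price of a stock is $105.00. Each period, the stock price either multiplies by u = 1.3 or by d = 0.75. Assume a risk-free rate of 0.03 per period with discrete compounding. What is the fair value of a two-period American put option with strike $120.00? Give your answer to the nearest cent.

$23.81

Risk-neutral probability p = (1 + 0.03 − 0.75)/(1.3 − 0.75) = 0.2800/0.5500 = 0.5091
Terminal stock prices: S_uu = 177.5, S_ud = 102.4, S_dd = 59.06
Terminal payoffs (K − S): max(-57.45, 0) = 0, max(17.62, 0) = 17.62, max(60.94, 0) = 60.94
Node u (S = 136.5): continuation = 1/1.03·[0.5091·0.0000 + 0.4909·17.6250] = 8.4003; exercise value = 0.0000 ≤ continuation, so V_u = 8.4003
Node d (S = 78.75): continuation = 1/1.03·[0.5091·17.6250 + 0.4909·60.9375] = 37.7549; exercise value = 41.2500 > continuation, so V_d = 41.2500 (exercise)
Node 0 (S = 105): continuation = 1/1.03·[0.5091·8.4003 + 0.4909·41.2500] = 23.8121; exercise value = 15.0000 ≤ continuation, so V_0 = 23.8121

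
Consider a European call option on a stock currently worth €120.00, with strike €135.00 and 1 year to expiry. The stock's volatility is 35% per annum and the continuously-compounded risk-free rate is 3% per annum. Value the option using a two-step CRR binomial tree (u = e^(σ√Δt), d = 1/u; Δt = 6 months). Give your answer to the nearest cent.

CRR parameters: u = e^(σ√Δt) = e^(0.35·√0.5) = 1.2808, d = 1/u = 0.7808
Per-period rate: rΔt = 0.03·0.5 = 0.015, so R = e^0.015 = 1.0151
Risk-neutral probability p = (e^0.015 − 0.7808)/(1.2808 − 0.7808) = 0.2344/0.5000 = 0.4687
Terminal stock prices: S_uu = 196.9, S_ud = 120, S_dd = 73.15
Terminal payoffs (S − K): max(61.85, 0) = 61.85, max(-15, 0) = 0, max(-61.85, 0) = 0
Node u (S = 153.7): V_u = e^(−0.015)·[0.4687·61.8548 + 0.5313·0.0000] = 28.5576
Node d (S = 93.69): V_d = e^(−0.015)·[0.4687·0.0000 + 0.5313·0.0000] = 0.0000
Node 0 (S = 120): V_0 = e^(−0.015)·[0.4687·28.5576 + 0.5313·0.0000] = 13.1847

€13.18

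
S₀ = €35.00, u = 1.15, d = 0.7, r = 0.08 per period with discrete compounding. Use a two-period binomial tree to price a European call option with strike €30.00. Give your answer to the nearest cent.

Risk-neutral probability p = (1 + 0.08 − 0.7)/(1.15 − 0.7) = 0.3800/0.4500 = 0.8444
Terminal stock prices: S_uu = 46.29, S_ud = 28.17, S_dd = 17.15
Terminal payoffs (S − K): max(16.29, 0) = 16.29, max(-1.825, 0) = 0, max(-12.85, 0) = 0
Node u (S = 40.25): V_u = 1/1.08·[0.8444·16.2875 + 0.1556·0.0000] = 12.7351
Node d (S = 24.5): V_d = 1/1.08·[0.8444·0.0000 + 0.1556·0.0000] = 0.0000
Node 0 (S = 35): V_0 = 1/1.08·[0.8444·12.7351 + 0.1556·0.0000] = 9.9575

€9.96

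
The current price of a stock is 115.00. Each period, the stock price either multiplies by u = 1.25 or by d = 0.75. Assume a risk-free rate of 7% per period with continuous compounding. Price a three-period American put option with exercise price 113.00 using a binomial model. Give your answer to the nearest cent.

Risk-neutral probability p = (e^0.07 − 0.75)/(1.25 − 0.75) = 0.3225/0.5000 = 0.6450
Terminal stock prices: S_uuu = 224.6, S_uud = 134.8, S_udd = 80.86, S_ddd = 48.52
Terminal payoffs (K − S): max(-111.6, 0) = 0, max(-21.77, 0) = 0, max(32.14, 0) = 32.14, max(64.48, 0) = 64.48
Node uu (S = 179.7): continuation = e^(−0.07)·[0.6450·0.0000 + 0.3550·0.0000] = 0.0000; exercise value = 0.0000 ≤ continuation, so V_uu = 0.0000
Node ud (S = 107.8): continuation = e^(−0.07)·[0.6450·0.0000 + 0.3550·32.1406] = 10.6381; exercise value = 5.1875 ≤ continuation, so V_ud = 10.6381
Node dd (S = 64.69): continuation = e^(−0.07)·[0.6450·32.1406 + 0.3550·64.4844] = 40.6730; exercise value = 48.3125 > continuation, so V_dd = 48.3125 (exercise)
Node u (S = 143.8): continuation = e^(−0.07)·[0.6450·0.0000 + 0.3550·10.6381] = 3.5210; exercise value = 0.0000 ≤ continuation, so V_u = 3.5210
Node d (S = 86.25): continuation = e^(−0.07)·[0.6450·10.6381 + 0.3550·48.3125] = 22.3885; exercise value = 26.7500 > continuation, so V_d = 26.7500 (exercise)
Node 0 (S = 115): continuation = e^(−0.07)·[0.6450·3.5210 + 0.3550·26.7500] = 10.9714; exercise value = 0.0000 ≤ continuation, so V_0 = 10.9714

10.97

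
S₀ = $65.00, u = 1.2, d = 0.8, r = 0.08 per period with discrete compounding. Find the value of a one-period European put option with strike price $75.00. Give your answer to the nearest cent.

Risk-neutral probability p = (1 + 0.08 − 0.8)/(1.2 − 0.8) = 0.2800/0.4000 = 0.7000
Terminal stock prices: S_u = 78, S_d = 52
Terminal payoffs (K − S): max(-3, 0) = 0, max(23, 0) = 23
Node 0 (S = 65): V_0 = 1/1.08·[0.7000·0.0000 + 0.3000·23.0000] = 6.3889

$6.39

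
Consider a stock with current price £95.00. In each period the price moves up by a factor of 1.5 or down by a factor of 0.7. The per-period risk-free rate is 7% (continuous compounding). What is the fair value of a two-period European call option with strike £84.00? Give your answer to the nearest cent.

£31.27

Risk-neutral probability p = (e^0.07 − 0.7)/(1.5 − 0.7) = 0.3725/0.8000 = 0.4656
Terminal stock prices: S_uu = 213.8, S_ud = 99.75, S_dd = 46.55
Terminal payoffs (S − K): max(129.8, 0) = 129.8, max(15.75, 0) = 15.75, max(-37.45, 0) = 0
Node u (S = 142.5): V_u = e^(−0.07)·[0.4656·129.7500 + 0.5344·15.7500] = 64.1789
Node d (S = 66.5): V_d = e^(−0.07)·[0.4656·15.7500 + 0.5344·0.0000] = 6.8379
Node 0 (S = 95): V_0 = e^(−0.07)·[0.4656·64.1789 + 0.5344·6.8379] = 31.2706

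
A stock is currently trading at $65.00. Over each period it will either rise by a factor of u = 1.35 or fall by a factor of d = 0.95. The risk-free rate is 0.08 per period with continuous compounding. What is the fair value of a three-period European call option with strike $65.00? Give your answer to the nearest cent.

Risk-neutral probability p = (e^0.08 − 0.95)/(1.35 − 0.95) = 0.1333/0.4000 = 0.3332
Terminal stock prices: S_uuu = 159.9, S_uud = 112.5, S_udd = 79.19, S_ddd = 55.73
Terminal payoffs (S − K): max(94.92, 0) = 94.92, max(47.54, 0) = 47.54, max(14.19, 0) = 14.19, max(-9.271, 0) = 0
Node uu (S = 118.5): V_uu = e^(−0.08)·[0.3332·94.9244 + 0.6668·47.5394] = 58.4599
Node ud (S = 83.36): V_ud = e^(−0.08)·[0.3332·47.5394 + 0.6668·14.1944] = 23.3599
Node dd (S = 58.66): V_dd = e^(−0.08)·[0.3332·14.1944 + 0.6668·0.0000] = 4.3662
Node u (S = 87.75): V_u = e^(−0.08)·[0.3332·58.4599 + 0.6668·23.3599] = 32.3607
Node d (S = 61.75): V_d = e^(−0.08)·[0.3332·23.3599 + 0.6668·4.3662] = 9.8729
Node 0 (S = 65): V_0 = e^(−0.08)·[0.3332·32.3607 + 0.6668·9.8729] = 16.0311

$16.03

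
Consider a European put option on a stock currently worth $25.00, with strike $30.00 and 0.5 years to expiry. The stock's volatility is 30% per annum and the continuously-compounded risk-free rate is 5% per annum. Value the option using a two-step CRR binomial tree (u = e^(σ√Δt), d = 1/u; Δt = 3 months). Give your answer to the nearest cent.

$5.19

CRR parameters: u = e^(σ√Δt) = e^(0.3·√0.25) = 1.1618, d = 1/u = 0.8607
Per-period rate: rΔt = 0.05·0.25 = 0.0125, so R = e^0.0125 = 1.0126
Risk-neutral probability p = (e^0.0125 − 0.8607)/(1.1618 − 0.8607) = 0.1519/0.3011 = 0.5043
Terminal stock prices: S_uu = 33.75, S_ud = 25, S_dd = 18.52
Terminal payoffs (K − S): max(-3.746, 0) = 0, max(5, 0) = 5, max(11.48, 0) = 11.48
Node u (S = 29.05): V_u = e^(−0.0125)·[0.5043·0.0000 + 0.4957·5.0000] = 2.4475
Node d (S = 21.52): V_d = e^(−0.0125)·[0.5043·5.0000 + 0.4957·11.4795] = 8.1096
Node 0 (S = 25): V_0 = e^(−0.0125)·[0.5043·2.4475 + 0.4957·8.1096] = 5.1887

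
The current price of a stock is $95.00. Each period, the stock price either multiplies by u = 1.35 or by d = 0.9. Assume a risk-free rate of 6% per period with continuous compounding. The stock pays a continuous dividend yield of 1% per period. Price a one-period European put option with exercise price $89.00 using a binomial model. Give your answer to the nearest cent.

Per-period risk-free factor R = e^0.06 = 1.0618; dividend-adjusted growth = e^(0.06−0.01) = 1.0513.
Risk-neutral probability p = (1.0513 − 0.9)/(1.35 − 0.9) = 0.1513/0.4500 = 0.3362
Terminal stock prices: S_u = 128.2, S_d = 85.5
Terminal payoffs (K − S): max(-39.25, 0) = 0, max(3.5, 0) = 3.5
Node 0 (S = 95): V_0 = e^(−0.06)·[0.3362·0.0000 + 0.6638·3.5000] = 2.1881

$2.19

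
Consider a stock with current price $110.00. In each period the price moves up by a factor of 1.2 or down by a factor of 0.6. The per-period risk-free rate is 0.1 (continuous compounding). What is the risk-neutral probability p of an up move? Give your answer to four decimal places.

p = 0.8420

Risk-neutral probability p = (e^0.1 − 0.6)/(1.2 − 0.6) = 0.5052/0.6000 = 0.8420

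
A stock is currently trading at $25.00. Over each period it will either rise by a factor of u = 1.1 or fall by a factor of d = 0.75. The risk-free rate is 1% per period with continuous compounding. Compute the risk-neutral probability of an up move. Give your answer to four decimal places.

Risk-neutral probability p = (e^0.01 − 0.75)/(1.1 − 0.75) = 0.2601/0.3500 = 0.7430

p = 0.7430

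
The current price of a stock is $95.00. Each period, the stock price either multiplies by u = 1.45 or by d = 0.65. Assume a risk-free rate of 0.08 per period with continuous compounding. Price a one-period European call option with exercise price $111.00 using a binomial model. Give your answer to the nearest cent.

$13.37

Risk-neutral probability p = (e^0.08 − 0.65)/(1.45 − 0.65) = 0.4333/0.8000 = 0.5416
Terminal stock prices: S_u = 137.8, S_d = 61.75
Terminal payoffs (S − K): max(26.75, 0) = 26.75, max(-49.25, 0) = 0
Node 0 (S = 95): V_0 = e^(−0.08)·[0.5416·26.7500 + 0.4584·0.0000] = 13.3741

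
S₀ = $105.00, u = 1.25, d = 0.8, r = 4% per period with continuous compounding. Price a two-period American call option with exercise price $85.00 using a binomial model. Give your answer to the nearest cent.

$30.09

Risk-neutral probability p = (e^0.04 − 0.8)/(1.25 − 0.8) = 0.2408/0.4500 = 0.5351
Terminal stock prices: S_uu = 164.1, S_ud = 105, S_dd = 67.2
Terminal payoffs (S − K): max(79.06, 0) = 79.06, max(20, 0) = 20, max(-17.8, 0) = 0
Node u (S = 131.2): continuation = e^(−0.04)·[0.5351·79.0625 + 0.4649·20.0000] = 49.5829; exercise value = 46.2500 ≤ continuation, so V_u = 49.5829
Node d (S = 84): continuation = e^(−0.04)·[0.5351·20.0000 + 0.4649·0.0000] = 10.2830; exercise value = 0.0000 ≤ continuation, so V_d = 10.2830
Node 0 (S = 105): continuation = e^(−0.04)·[0.5351·49.5829 + 0.4649·10.2830] = 30.0859; exercise value = 20.0000 ≤ continuation, so V_0 = 30.0859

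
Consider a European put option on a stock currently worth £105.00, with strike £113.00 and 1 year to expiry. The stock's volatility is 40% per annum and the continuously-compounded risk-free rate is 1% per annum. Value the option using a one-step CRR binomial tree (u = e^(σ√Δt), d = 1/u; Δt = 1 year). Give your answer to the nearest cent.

£24.74

CRR parameters: u = e^(σ√Δt) = e^(0.4·√1) = 1.4918, d = 1/u = 0.6703
Per-period rate: rΔt = 0.01·1 = 0.01, so R = e^0.01 = 1.0101
Risk-neutral probability p = (e^0.01 − 0.6703)/(1.4918 − 0.6703) = 0.3397/0.8215 = 0.4135
Terminal stock prices: S_u = 156.6, S_d = 70.38
Terminal payoffs (K − S): max(-43.64, 0) = 0, max(42.62, 0) = 42.62
Node 0 (S = 105): V_0 = e^(−0.01)·[0.4135·0.0000 + 0.5865·42.6164] = 24.7439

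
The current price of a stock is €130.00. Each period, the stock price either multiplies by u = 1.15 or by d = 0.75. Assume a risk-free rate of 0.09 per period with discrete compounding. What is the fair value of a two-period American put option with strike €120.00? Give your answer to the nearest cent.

Risk-neutral probability p = (1 + 0.09 − 0.75)/(1.15 − 0.75) = 0.3400/0.4000 = 0.8500
Terminal stock prices: S_uu = 171.9, S_ud = 112.1, S_dd = 73.12
Terminal payoffs (K − S): max(-51.92, 0) = 0, max(7.875, 0) = 7.875, max(46.88, 0) = 46.88
Node u (S = 149.5): continuation = 1/1.09·[0.8500·0.0000 + 0.1500·7.8750] = 1.0837; exercise value = 0.0000 ≤ continuation, so V_u = 1.0837
Node d (S = 97.5): continuation = 1/1.09·[0.8500·7.8750 + 0.1500·46.8750] = 12.5917; exercise value = 22.5000 > continuation, so V_d = 22.5000 (exercise)
Node 0 (S = 130): continuation = 1/1.09·[0.8500·1.0837 + 0.1500·22.5000] = 3.9414; exercise value = 0.0000 ≤ continuation, so V_0 = 3.9414

€3.94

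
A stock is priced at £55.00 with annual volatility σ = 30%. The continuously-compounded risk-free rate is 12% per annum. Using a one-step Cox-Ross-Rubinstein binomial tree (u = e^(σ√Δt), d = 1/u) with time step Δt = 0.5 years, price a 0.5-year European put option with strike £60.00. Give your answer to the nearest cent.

CRR parameters: u = e^(σ√Δt) = e^(0.3·√0.5) = 1.2363, d = 1/u = 0.8089
Per-period rate: rΔt = 0.12·0.5 = 0.06, so R = e^0.06 = 1.0618
Risk-neutral probability p = (e^0.06 − 0.8089)/(1.2363 − 0.8089) = 0.2530/0.4275 = 0.5918
Terminal stock prices: S_u = 68, S_d = 44.49
Terminal payoffs (K − S): max(-7.997, 0) = 0, max(15.51, 0) = 15.51
Node 0 (S = 55): V_0 = e^(−0.06)·[0.5918·0.0000 + 0.4082·15.5128] = 5.9632

£5.96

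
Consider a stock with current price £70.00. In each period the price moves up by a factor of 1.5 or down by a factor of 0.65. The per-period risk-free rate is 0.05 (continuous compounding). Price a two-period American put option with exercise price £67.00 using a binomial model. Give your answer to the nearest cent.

Risk-neutral probability p = (e^0.05 − 0.65)/(1.5 − 0.65) = 0.4013/0.8500 = 0.4721
Terminal stock prices: S_uu = 157.5, S_ud = 68.25, S_dd = 29.58
Terminal payoffs (K − S): max(-90.5, 0) = 0, max(-1.25, 0) = 0, max(37.42, 0) = 37.42
Node u (S = 105): continuation = e^(−0.05)·[0.4721·0.0000 + 0.5279·0.0000] = 0.0000; exercise value = 0.0000 ≤ continuation, so V_u = 0.0000
Node d (S = 45.5): continuation = e^(−0.05)·[0.4721·0.0000 + 0.5279·37.4250] = 18.7937; exercise value = 21.5000 > continuation, so V_d = 21.5000 (exercise)
Node 0 (S = 70): continuation = e^(−0.05)·[0.4721·0.0000 + 0.5279·21.5000] = 10.7966; exercise value = 0.0000 ≤ continuation, so V_0 = 10.7966

£10.80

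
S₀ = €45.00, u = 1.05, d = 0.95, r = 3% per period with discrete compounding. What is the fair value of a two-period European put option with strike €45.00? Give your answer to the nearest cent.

€0.20

Risk-neutral probability p = (1 + 0.03 − 0.95)/(1.05 − 0.95) = 0.0800/0.1000 = 0.8000
Terminal stock prices: S_uu = 49.61, S_ud = 44.89, S_dd = 40.61
Terminal payoffs (K − S): max(-4.613, 0) = 0, max(0.1125, 0) = 0.1125, max(4.388, 0) = 4.388
Node u (S = 47.25): V_u = 1/1.03·[0.8000·0.0000 + 0.2000·0.1125] = 0.0218
Node d (S = 42.75): V_d = 1/1.03·[0.8000·0.1125 + 0.2000·4.3875] = 0.9393
Node 0 (S = 45): V_0 = 1/1.03·[0.8000·0.0218 + 0.2000·0.9393] = 0.1994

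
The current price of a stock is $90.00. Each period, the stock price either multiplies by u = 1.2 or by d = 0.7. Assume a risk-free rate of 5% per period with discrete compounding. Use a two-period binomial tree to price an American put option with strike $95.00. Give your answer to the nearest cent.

Risk-neutral probability p = (1 + 0.05 − 0.7)/(1.2 − 0.7) = 0.3500/0.5000 = 0.7000
Terminal stock prices: S_uu = 129.6, S_ud = 75.6, S_dd = 44.1
Terminal payoffs (K − S): max(-34.6, 0) = 0, max(19.4, 0) = 19.4, max(50.9, 0) = 50.9
Node u (S = 108): continuation = 1/1.05·[0.7000·0.0000 + 0.3000·19.4000] = 5.5429; exercise value = 0.0000 ≤ continuation, so V_u = 5.5429
Node d (S = 63): continuation = 1/1.05·[0.7000·19.4000 + 0.3000·50.9000] = 27.4762; exercise value = 32.0000 > continuation, so V_d = 32.0000 (exercise)
Node 0 (S = 90): continuation = 1/1.05·[0.7000·5.5429 + 0.3000·32.0000] = 12.8381; exercise value = 5.0000 ≤ continuation, so V_0 = 12.8381

$12.84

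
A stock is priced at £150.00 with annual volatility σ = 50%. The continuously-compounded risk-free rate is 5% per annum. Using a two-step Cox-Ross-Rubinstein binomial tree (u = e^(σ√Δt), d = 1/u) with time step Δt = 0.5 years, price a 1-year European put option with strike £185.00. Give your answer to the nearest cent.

£48.70

CRR parameters: u = e^(σ√Δt) = e^(0.5·√0.5) = 1.4241, d = 1/u = 0.7022
Per-period rate: rΔt = 0.05·0.5 = 0.025, so R = e^0.025 = 1.0253
Risk-neutral probability p = (e^0.025 − 0.7022)/(1.4241 − 0.7022) = 0.3231/0.7219 = 0.4476
Terminal stock prices: S_uu = 304.2, S_ud = 150, S_dd = 73.96
Terminal payoffs (K − S): max(-119.2, 0) = 0, max(35, 0) = 35, max(111, 0) = 111
Node u (S = 213.6): V_u = e^(−0.025)·[0.4476·0.0000 + 0.5524·35.0000] = 18.8571
Node d (S = 105.3): V_d = e^(−0.025)·[0.4476·35.0000 + 0.5524·111.0397] = 75.1041
Node 0 (S = 150): V_0 = e^(−0.025)·[0.4476·18.8571 + 0.5524·75.1041] = 48.6959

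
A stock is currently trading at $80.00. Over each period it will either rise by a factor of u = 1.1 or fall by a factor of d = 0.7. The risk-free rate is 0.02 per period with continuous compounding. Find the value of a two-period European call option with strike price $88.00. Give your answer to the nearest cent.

Risk-neutral probability p = (e^0.02 − 0.7)/(1.1 − 0.7) = 0.3202/0.4000 = 0.8005
Terminal stock prices: S_uu = 96.8, S_ud = 61.6, S_dd = 39.2
Terminal payoffs (S − K): max(8.8, 0) = 8.8, max(-26.4, 0) = 0, max(-48.8, 0) = 0
Node u (S = 88): V_u = e^(−0.02)·[0.8005·8.8000 + 0.1995·0.0000] = 6.9049
Node d (S = 56): V_d = e^(−0.02)·[0.8005·0.0000 + 0.1995·0.0000] = 0.0000
Node 0 (S = 80): V_0 = e^(−0.02)·[0.8005·6.9049 + 0.1995·0.0000] = 5.4180

$5.42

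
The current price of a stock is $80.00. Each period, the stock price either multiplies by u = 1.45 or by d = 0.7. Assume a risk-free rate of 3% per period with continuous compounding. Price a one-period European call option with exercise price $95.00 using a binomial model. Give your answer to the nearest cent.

$8.98

Risk-neutral probability p = (e^0.03 − 0.7)/(1.45 − 0.7) = 0.3305/0.7500 = 0.4406
Terminal stock prices: S_u = 116, S_d = 56
Terminal payoffs (S − K): max(21, 0) = 21, max(-39, 0) = 0
Node 0 (S = 80): V_0 = e^(−0.03)·[0.4406·21.0000 + 0.5594·0.0000] = 8.9793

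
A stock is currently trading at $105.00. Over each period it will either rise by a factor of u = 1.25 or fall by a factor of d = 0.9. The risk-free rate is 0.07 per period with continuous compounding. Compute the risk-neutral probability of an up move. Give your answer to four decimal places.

Risk-neutral probability p = (e^0.07 − 0.9)/(1.25 − 0.9) = 0.1725/0.3500 = 0.4929

p = 0.4929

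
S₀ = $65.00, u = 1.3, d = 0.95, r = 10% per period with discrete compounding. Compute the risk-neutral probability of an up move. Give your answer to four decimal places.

Risk-neutral probability p = (1 + 0.1 − 0.95)/(1.3 − 0.95) = 0.1500/0.3500 = 0.4286

p = 0.4286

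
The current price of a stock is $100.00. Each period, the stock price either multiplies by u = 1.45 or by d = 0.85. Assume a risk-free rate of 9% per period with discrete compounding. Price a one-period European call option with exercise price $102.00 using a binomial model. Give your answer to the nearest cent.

Risk-neutral probability p = (1 + 0.09 − 0.85)/(1.45 − 0.85) = 0.2400/0.6000 = 0.4000
Terminal stock prices: S_u = 145, S_d = 85
Terminal payoffs (S − K): max(43, 0) = 43, max(-17, 0) = 0
Node 0 (S = 100): V_0 = 1/1.09·[0.4000·43.0000 + 0.6000·0.0000] = 15.7798

$15.78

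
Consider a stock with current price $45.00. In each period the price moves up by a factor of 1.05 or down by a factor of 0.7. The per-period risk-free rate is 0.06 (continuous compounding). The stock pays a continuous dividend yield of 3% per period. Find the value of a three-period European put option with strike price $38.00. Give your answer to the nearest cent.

$0.52

Per-period risk-free factor R = e^0.06 = 1.0618; dividend-adjusted growth = e^(0.06−0.03) = 1.0305.
Risk-neutral probability p = (1.0305 − 0.7)/(1.05 − 0.7) = 0.3305/0.3500 = 0.9442
Terminal stock prices: S_uuu = 52.09, S_uud = 34.73, S_udd = 23.15, S_ddd = 15.43
Terminal payoffs (K − S): max(-14.09, 0) = 0, max(3.271, 0) = 3.271, max(14.85, 0) = 14.85, max(22.57, 0) = 22.57
Node uu (S = 49.61): V_uu = e^(−0.06)·[0.9442·0.0000 + 0.0558·3.2713] = 0.1720
Node ud (S = 33.07): V_ud = e^(−0.06)·[0.9442·3.2713 + 0.0558·14.8475] = 3.6896
Node dd (S = 22.05): V_dd = e^(−0.06)·[0.9442·14.8475 + 0.0558·22.5650] = 14.3887
Node u (S = 47.25): V_u = e^(−0.06)·[0.9442·0.1720 + 0.0558·3.6896] = 0.3470
Node d (S = 31.5): V_d = e^(−0.06)·[0.9442·3.6896 + 0.0558·14.3887] = 4.0374
Node 0 (S = 45): V_0 = e^(−0.06)·[0.9442·0.3470 + 0.0558·4.0374] = 0.5209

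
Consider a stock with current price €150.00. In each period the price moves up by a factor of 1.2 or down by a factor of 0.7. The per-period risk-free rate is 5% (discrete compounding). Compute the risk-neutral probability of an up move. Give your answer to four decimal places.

Risk-neutral probability p = (1 + 0.05 − 0.7)/(1.2 − 0.7) = 0.3500/0.5000 = 0.7000

p = 0.7000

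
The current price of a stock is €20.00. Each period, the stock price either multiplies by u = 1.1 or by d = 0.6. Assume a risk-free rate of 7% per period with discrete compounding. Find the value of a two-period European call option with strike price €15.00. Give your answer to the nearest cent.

€7.10

Risk-neutral probability p = (1 + 0.07 − 0.6)/(1.1 − 0.6) = 0.4700/0.5000 = 0.9400
Terminal stock prices: S_uu = 24.2, S_ud = 13.2, S_dd = 7.2
Terminal payoffs (S − K): max(9.2, 0) = 9.2, max(-1.8, 0) = 0, max(-7.8, 0) = 0
Node u (S = 22): V_u = 1/1.07·[0.9400·9.2000 + 0.0600·0.0000] = 8.0822
Node d (S = 12): V_d = 1/1.07·[0.9400·0.0000 + 0.0600·0.0000] = 0.0000
Node 0 (S = 20): V_0 = 1/1.07·[0.9400·8.0822 + 0.0600·0.0000] = 7.1003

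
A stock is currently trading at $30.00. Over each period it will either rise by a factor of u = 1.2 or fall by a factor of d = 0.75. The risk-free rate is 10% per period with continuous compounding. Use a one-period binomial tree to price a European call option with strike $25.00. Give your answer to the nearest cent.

Risk-neutral probability p = (e^0.1 − 0.75)/(1.2 − 0.75) = 0.3552/0.4500 = 0.7893
Terminal stock prices: S_u = 36, S_d = 22.5
Terminal payoffs (S − K): max(11, 0) = 11, max(-2.5, 0) = 0
Node 0 (S = 30): V_0 = e^(−0.1)·[0.7893·11.0000 + 0.2107·0.0000] = 7.8558

$7.86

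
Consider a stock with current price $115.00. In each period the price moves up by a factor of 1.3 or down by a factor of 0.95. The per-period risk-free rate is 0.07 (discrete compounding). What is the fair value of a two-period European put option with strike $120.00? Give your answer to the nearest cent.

Risk-neutral probability p = (1 + 0.07 − 0.95)/(1.3 − 0.95) = 0.1200/0.3500 = 0.3429
Terminal stock prices: S_uu = 194.4, S_ud = 142, S_dd = 103.8
Terminal payoffs (K − S): max(-74.35, 0) = 0, max(-22.03, 0) = 0, max(16.21, 0) = 16.21
Node u (S = 149.5): V_u = 1/1.07·[0.3429·0.0000 + 0.6571·0.0000] = 0.0000
Node d (S = 109.2): V_d = 1/1.07·[0.3429·0.0000 + 0.6571·16.2125] = 9.9569
Node 0 (S = 115): V_0 = 1/1.07·[0.3429·0.0000 + 0.6571·9.9569] = 6.1151

$6.12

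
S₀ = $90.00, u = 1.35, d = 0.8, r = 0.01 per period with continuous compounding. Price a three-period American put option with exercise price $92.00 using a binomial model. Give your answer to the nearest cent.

$16.91

Risk-neutral probability p = (e^0.01 − 0.8)/(1.35 − 0.8) = 0.2101/0.5500 = 0.3819
Terminal stock prices: S_uuu = 221.4, S_uud = 131.2, S_udd = 77.76, S_ddd = 46.08
Terminal payoffs (K − S): max(-129.4, 0) = 0, max(-39.22, 0) = 0, max(14.24, 0) = 14.24, max(45.92, 0) = 45.92
Node uu (S = 164): continuation = e^(−0.01)·[0.3819·0.0000 + 0.6181·0.0000] = 0.0000; exercise value = 0.0000 ≤ continuation, so V_uu = 0.0000
Node ud (S = 97.2): continuation = e^(−0.01)·[0.3819·0.0000 + 0.6181·14.2400] = 8.7140; exercise value = 0.0000 ≤ continuation, so V_ud = 8.7140
Node dd (S = 57.6): continuation = e^(−0.01)·[0.3819·14.2400 + 0.6181·45.9200] = 33.4846; exercise value = 34.4000 > continuation, so V_dd = 34.4000 (exercise)
Node u (S = 121.5): continuation = e^(−0.01)·[0.3819·0.0000 + 0.6181·8.7140] = 5.3325; exercise value = 0.0000 ≤ continuation, so V_u = 5.3325
Node d (S = 72): continuation = e^(−0.01)·[0.3819·8.7140 + 0.6181·34.4000] = 24.3456; exercise value = 20.0000 ≤ continuation, so V_d = 24.3456
Node 0 (S = 90): continuation = e^(−0.01)·[0.3819·5.3325 + 0.6181·24.3456] = 16.9143; exercise value = 2.0000 ≤ continuation, so V_0 = 16.9143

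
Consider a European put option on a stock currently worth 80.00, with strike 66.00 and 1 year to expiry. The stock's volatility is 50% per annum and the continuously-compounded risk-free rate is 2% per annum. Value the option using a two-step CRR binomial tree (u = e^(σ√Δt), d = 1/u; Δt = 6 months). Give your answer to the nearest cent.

CRR parameters: u = e^(σ√Δt) = e^(0.5·√0.5) = 1.4241, d = 1/u = 0.7022
Per-period rate: rΔt = 0.02·0.5 = 0.01, so R = e^0.01 = 1.0101
Risk-neutral probability p = (e^0.01 − 0.7022)/(1.4241 − 0.7022) = 0.3079/0.7219 = 0.4264
Terminal stock prices: S_uu = 162.2, S_ud = 80, S_dd = 39.45
Terminal payoffs (K − S): max(-96.25, 0) = 0, max(-14, 0) = 0, max(26.55, 0) = 26.55
Node u (S = 113.9): V_u = e^(−0.01)·[0.4264·0.0000 + 0.5736·0.0000] = 0.0000
Node d (S = 56.18): V_d = e^(−0.01)·[0.4264·0.0000 + 0.5736·26.5545] = 15.0790
Node 0 (S = 80): V_0 = e^(−0.01)·[0.4264·0.0000 + 0.5736·15.0790] = 8.5626

8.56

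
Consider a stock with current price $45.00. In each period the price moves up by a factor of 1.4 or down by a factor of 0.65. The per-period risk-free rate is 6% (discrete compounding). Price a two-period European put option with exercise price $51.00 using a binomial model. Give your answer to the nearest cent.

$10.28

Risk-neutral probability p = (1 + 0.06 − 0.65)/(1.4 − 0.65) = 0.4100/0.7500 = 0.5467
Terminal stock prices: S_uu = 88.2, S_ud = 40.95, S_dd = 19.01
Terminal payoffs (K − S): max(-37.2, 0) = 0, max(10.05, 0) = 10.05, max(31.99, 0) = 31.99
Node u (S = 63): V_u = 1/1.06·[0.5467·0.0000 + 0.4533·10.0500] = 4.2981
Node d (S = 29.25): V_d = 1/1.06·[0.5467·10.0500 + 0.4533·31.9875] = 18.8632
Node 0 (S = 45): V_0 = 1/1.06·[0.5467·4.2981 + 0.4533·18.8632] = 10.2839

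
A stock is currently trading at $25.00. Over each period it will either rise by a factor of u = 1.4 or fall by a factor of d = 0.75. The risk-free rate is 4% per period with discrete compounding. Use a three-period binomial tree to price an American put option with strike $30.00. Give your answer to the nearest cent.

Risk-neutral probability p = (1 + 0.04 − 0.75)/(1.4 − 0.75) = 0.2900/0.6500 = 0.4462
Terminal stock prices: S_uuu = 68.6, S_uud = 36.75, S_udd = 19.69, S_ddd = 10.55
Terminal payoffs (K − S): max(-38.6, 0) = 0, max(-6.75, 0) = 0, max(10.31, 0) = 10.31, max(19.45, 0) = 19.45
Node uu (S = 49): continuation = 1/1.04·[0.4462·0.0000 + 0.5538·0.0000] = 0.0000; exercise value = 0.0000 ≤ continuation, so V_uu = 0.0000
Node ud (S = 26.25): continuation = 1/1.04·[0.4462·0.0000 + 0.5538·10.3125] = 5.4919; exercise value = 3.7500 ≤ continuation, so V_ud = 5.4919
Node dd (S = 14.06): continuation = 1/1.04·[0.4462·10.3125 + 0.5538·19.4531] = 14.7837; exercise value = 15.9375 > continuation, so V_dd = 15.9375 (exercise)
Node u (S = 35): continuation = 1/1.04·[0.4462·0.0000 + 0.5538·5.4919] = 2.9247; exercise value = 0.0000 ≤ continuation, so V_u = 2.9247
Node d (S = 18.75): continuation = 1/1.04·[0.4462·5.4919 + 0.5538·15.9375] = 10.8434; exercise value = 11.2500 > continuation, so V_d = 11.2500 (exercise)
Node 0 (S = 25): continuation = 1/1.04·[0.4462·2.9247 + 0.5538·11.2500] = 7.2458; exercise value = 5.0000 ≤ continuation, so V_0 = 7.2458

$7.25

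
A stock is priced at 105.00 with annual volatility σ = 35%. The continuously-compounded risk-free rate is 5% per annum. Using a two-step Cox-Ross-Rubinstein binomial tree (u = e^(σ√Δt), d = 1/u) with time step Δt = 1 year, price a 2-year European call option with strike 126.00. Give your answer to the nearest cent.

CRR parameters: u = e^(σ√Δt) = e^(0.35·√1) = 1.4191, d = 1/u = 0.7047
Per-period rate: rΔt = 0.05·1 = 0.05, so R = e^0.05 = 1.0513
Risk-neutral probability p = (e^0.05 − 0.7047)/(1.4191 − 0.7047) = 0.3466/0.7144 = 0.4852
Terminal stock prices: S_uu = 211.4, S_ud = 105, S_dd = 52.14
Terminal payoffs (S − K): max(85.44, 0) = 85.44, max(-21, 0) = 0, max(-73.86, 0) = 0
Node u (S = 149): V_u = e^(−0.05)·[0.4852·85.4440 + 0.5148·0.0000] = 39.4317
Node d (S = 73.99): V_d = e^(−0.05)·[0.4852·0.0000 + 0.5148·0.0000] = 0.0000
Node 0 (S = 105): V_0 = e^(−0.05)·[0.4852·39.4317 + 0.5148·0.0000] = 18.1974

18.20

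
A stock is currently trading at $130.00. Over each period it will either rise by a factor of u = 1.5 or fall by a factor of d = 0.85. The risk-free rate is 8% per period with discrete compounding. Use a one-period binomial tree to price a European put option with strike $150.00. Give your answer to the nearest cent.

$23.63

Risk-neutral probability p = (1 + 0.08 − 0.85)/(1.5 − 0.85) = 0.2300/0.6500 = 0.3538
Terminal stock prices: S_u = 195, S_d = 110.5
Terminal payoffs (K − S): max(-45, 0) = 0, max(39.5, 0) = 39.5
Node 0 (S = 130): V_0 = 1/1.08·[0.3538·0.0000 + 0.6462·39.5000] = 23.6325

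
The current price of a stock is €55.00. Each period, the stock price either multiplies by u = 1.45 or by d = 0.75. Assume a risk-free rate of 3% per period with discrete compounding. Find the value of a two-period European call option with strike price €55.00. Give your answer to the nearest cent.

Risk-neutral probability p = (1 + 0.03 − 0.75)/(1.45 − 0.75) = 0.2800/0.7000 = 0.4000
Terminal stock prices: S_uu = 115.6, S_ud = 59.81, S_dd = 30.94
Terminal payoffs (S − K): max(60.64, 0) = 60.64, max(4.812, 0) = 4.812, max(-24.06, 0) = 0
Node u (S = 79.75): V_u = 1/1.03·[0.4000·60.6375 + 0.6000·4.8125] = 26.3519
Node d (S = 41.25): V_d = 1/1.03·[0.4000·4.8125 + 0.6000·0.0000] = 1.8689
Node 0 (S = 55): V_0 = 1/1.03·[0.4000·26.3519 + 0.6000·1.8689] = 11.3225

€11.32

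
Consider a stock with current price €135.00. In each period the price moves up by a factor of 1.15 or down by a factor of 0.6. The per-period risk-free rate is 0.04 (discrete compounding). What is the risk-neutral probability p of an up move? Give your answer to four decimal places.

p = 0.8000

Risk-neutral probability p = (1 + 0.04 − 0.6)/(1.15 − 0.6) = 0.4400/0.5500 = 0.8000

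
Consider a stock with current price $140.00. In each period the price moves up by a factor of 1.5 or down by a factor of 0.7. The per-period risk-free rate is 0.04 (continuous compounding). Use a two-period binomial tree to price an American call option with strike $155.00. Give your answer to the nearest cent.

Risk-neutral probability p = (e^0.04 − 0.7)/(1.5 − 0.7) = 0.3408/0.8000 = 0.4260
Terminal stock prices: S_uu = 315, S_ud = 147, S_dd = 68.6
Terminal payoffs (S − K): max(160, 0) = 160, max(-8, 0) = 0, max(-86.4, 0) = 0
Node u (S = 210): continuation = e^(−0.04)·[0.4260·160.0000 + 0.5740·0.0000] = 65.4895; exercise value = 55.0000 ≤ continuation, so V_u = 65.4895
Node d (S = 98): continuation = e^(−0.04)·[0.4260·0.0000 + 0.5740·0.0000] = 0.0000; exercise value = 0.0000 ≤ continuation, so V_d = 0.0000
Node 0 (S = 140): continuation = e^(−0.04)·[0.4260·65.4895 + 0.5740·0.0000] = 26.8054; exercise value = 0.0000 ≤ continuation, so V_0 = 26.8054

$26.81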